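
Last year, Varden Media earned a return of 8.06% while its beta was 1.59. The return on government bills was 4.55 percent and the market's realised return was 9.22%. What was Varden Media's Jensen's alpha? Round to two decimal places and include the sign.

-3.92%

Market excess return = 9.22% − 4.55% = 4.67%
CAPM benchmark = R_f + β(R_m − R_f) = 4.55% + 1.59 × 4.67% = 11.9753%
α = actual − benchmark = 8.06% − 11.9753% = -3.92%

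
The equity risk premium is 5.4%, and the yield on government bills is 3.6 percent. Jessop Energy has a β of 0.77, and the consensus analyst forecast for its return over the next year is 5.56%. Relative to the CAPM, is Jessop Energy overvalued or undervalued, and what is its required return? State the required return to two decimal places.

Required return = R_f + β·MRP = 3.6% + 0.77 × 5.4% = 7.76%
Forecast 5.56% < required 7.76% → the stock plots below the SML → overvalued.

Overvalued; required return 7.76%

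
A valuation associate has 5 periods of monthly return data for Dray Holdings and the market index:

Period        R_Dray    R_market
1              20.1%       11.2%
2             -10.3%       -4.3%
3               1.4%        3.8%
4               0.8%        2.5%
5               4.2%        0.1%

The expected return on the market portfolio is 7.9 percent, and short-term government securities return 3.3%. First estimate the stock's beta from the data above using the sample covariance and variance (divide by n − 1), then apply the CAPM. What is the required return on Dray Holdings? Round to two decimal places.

11.63%

Mean R_i = (20.1 − 10.3 + 1.4 + 0.8 + 4.2) / 5 = 3.2400%
Mean R_m = (11.2 − 4.3 + 3.8 + 2.5 + 0.1) / 5 = 2.6600%
Σ(R_i − R̄_i)(R_m − R̄_m) = 234.0580  ⇒  Cov = 234.0580 / 4 = 58.5145
Σ(R_m − R̄_m)² = 129.2520  ⇒  Var(R_m) = 129.2520 / 4 = 32.3130
β = Cov / Var(R_m) = 58.5145 / 32.3130 = 1.8109
MRP = 7.9% − 3.3% = 4.60%
E(R) = R_f + β × MRP = 3.3% + 1.8109 × 4.6% = 11.63%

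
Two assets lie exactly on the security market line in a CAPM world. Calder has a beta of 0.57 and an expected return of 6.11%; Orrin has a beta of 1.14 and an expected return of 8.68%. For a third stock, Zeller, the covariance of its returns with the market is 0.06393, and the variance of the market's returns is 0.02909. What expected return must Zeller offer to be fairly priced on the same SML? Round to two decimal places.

MRP = (8.68% − 6.11%) / (1.14 − 0.57) = 4.5088%
R_f = 6.11% − 0.57 × 4.5088% = 3.5400%
β_Zeller = Cov / Var(R_m) = 0.06393 / 0.02909 = 2.1977
E(R_Zeller) = R_f + β × MRP = 3.5400% + 2.1977 × 4.5088% = 13.45%

13.45%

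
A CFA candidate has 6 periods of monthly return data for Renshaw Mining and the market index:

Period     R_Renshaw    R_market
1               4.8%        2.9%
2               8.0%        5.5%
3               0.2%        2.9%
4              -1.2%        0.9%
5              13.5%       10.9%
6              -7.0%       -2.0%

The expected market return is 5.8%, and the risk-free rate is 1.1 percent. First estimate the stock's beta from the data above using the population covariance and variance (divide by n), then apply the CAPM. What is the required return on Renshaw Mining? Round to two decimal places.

8.61%

Mean R_i = (4.8 + 8.0 + 0.2 − 1.2 + 13.5 − 7.0) / 6 = 3.0500%
Mean R_m = (2.9 + 5.5 + 2.9 + 0.9 + 10.9 − 2.0) / 6 = 3.5167%
Σ(R_i − R̄_i)(R_m − R̄_m) = 154.2150  ⇒  Cov = 154.2150 / 6 = 25.7025
Σ(R_m − R̄_m)² = 96.4883  ⇒  Var(R_m) = 96.4883 / 6 = 16.0814
β = Cov / Var(R_m) = 25.7025 / 16.0814 = 1.5983
MRP = 5.8% − 1.1% = 4.70%
E(R) = R_f + β × MRP = 1.1% + 1.5983 × 4.7% = 8.61%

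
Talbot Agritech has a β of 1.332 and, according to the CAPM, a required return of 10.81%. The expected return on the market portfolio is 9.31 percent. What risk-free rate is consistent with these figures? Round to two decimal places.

E(R) = R_f + β(E(R_m) − R_f) = R_f(1 − β) + β·E(R_m)
10.81% = R_f × (1 − 1.332) + 1.332 × 9.31%
10.81% = R_f × -0.332 + 12.40092%
R_f = (10.81% − 12.40092%) / -0.332 = 4.79%

4.79%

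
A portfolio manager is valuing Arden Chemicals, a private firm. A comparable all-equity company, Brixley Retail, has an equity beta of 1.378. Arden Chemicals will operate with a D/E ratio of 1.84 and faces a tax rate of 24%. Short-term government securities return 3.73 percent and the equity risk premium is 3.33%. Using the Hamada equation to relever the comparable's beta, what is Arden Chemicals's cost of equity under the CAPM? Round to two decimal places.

14.74%

β_L = β_U × [1 + (1 − t)(D/E)] = 1.378 × [1 + (1 − 0.24) × 1.84]
    = 1.378 × [1 + 0.76 × 1.84] = 1.378 × 2.3984 = 3.3050
E(R) = R_f + β_L × MRP = 3.73% + 3.3050 × 3.33% = 14.74%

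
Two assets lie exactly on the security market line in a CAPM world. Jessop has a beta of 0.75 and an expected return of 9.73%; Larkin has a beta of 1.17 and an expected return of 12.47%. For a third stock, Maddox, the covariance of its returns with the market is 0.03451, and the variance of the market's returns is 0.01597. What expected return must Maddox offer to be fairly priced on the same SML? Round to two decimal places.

MRP = (12.47% − 9.73%) / (1.17 − 0.75) = 6.5238%
R_f = 9.73% − 0.75 × 6.5238% = 4.8372%
β_Maddox = Cov / Var(R_m) = 0.03451 / 0.01597 = 2.1609
E(R_Maddox) = R_f + β × MRP = 4.8372% + 2.1609 × 6.5238% = 18.93%

18.93%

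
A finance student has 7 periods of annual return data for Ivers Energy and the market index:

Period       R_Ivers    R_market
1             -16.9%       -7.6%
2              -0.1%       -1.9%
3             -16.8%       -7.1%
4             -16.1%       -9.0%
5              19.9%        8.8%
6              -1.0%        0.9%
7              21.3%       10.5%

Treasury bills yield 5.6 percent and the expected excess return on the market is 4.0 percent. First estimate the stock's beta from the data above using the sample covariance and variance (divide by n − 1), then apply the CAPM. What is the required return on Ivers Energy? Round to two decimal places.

13.91%

Mean R_i = (-16.9 − 0.1 − 16.8 − 16.1 + 19.9 − 1.0 + 21.3) / 7 = -1.3857%
Mean R_m = (-7.6 − 1.9 − 7.1 − 9.0 + 8.8 + 0.9 + 10.5) / 7 = -0.7714%
Σ(R_i − R̄_i)(R_m − R̄_m) = 783.1971  ⇒  Cov = 783.1971 / 6 = 130.5329
Σ(R_m − R̄_m)² = 377.1143  ⇒  Var(R_m) = 377.1143 / 6 = 62.8524
β = Cov / Var(R_m) = 130.5329 / 62.8524 = 2.0768
E(R) = R_f + β × MRP = 5.6% + 2.0768 × 4.0% = 13.91%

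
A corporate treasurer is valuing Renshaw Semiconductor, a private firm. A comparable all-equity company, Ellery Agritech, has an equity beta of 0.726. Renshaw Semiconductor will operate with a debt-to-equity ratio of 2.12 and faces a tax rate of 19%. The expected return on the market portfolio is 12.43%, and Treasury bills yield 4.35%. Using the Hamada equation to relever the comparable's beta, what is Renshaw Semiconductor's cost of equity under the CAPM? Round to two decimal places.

β_L = β_U × [1 + (1 − t)(D/E)] = 0.726 × [1 + (1 − 0.19) × 2.12]
    = 0.726 × [1 + 0.81 × 2.12] = 0.726 × 2.7172 = 1.9727
MRP = 12.43% − 4.35% = 8.08%
E(R) = R_f + β_L × MRP = 4.35% + 1.9727 × 8.08% = 20.29%

20.29%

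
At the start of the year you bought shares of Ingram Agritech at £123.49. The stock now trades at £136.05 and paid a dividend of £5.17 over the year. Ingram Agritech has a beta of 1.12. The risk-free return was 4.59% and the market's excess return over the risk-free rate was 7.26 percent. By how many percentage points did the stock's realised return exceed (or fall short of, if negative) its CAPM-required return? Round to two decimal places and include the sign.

+1.64%

Realised HPR = (P1 + D1 − P0) / P0 = (136.05 + 5.17 − 123.49) / 123.49 = 17.73 / 123.49 = 14.3574%
CAPM required = R_f + β·MRP = 4.59% + 1.12 × 7.26% = 12.7212%
α = realised − required = 14.3574% − 12.7212% = +1.64%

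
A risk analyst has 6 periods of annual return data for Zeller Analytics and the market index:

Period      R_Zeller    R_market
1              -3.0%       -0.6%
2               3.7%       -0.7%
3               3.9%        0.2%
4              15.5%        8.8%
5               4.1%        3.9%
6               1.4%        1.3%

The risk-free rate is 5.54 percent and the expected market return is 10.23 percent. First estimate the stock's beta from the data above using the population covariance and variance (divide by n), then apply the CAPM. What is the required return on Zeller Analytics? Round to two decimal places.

12.43%

Mean R_i = (-3.0 + 3.7 + 3.9 + 15.5 + 4.1 + 1.4) / 6 = 4.2667%
Mean R_m = (-0.6 − 0.7 + 0.2 + 8.8 + 3.9 + 1.3) / 6 = 2.1500%
Σ(R_i − R̄_i)(R_m − R̄_m) = 99.1600  ⇒  Cov = 99.1600 / 6 = 16.5267
Σ(R_m − R̄_m)² = 67.4950  ⇒  Var(R_m) = 67.4950 / 6 = 11.2492
β = Cov / Var(R_m) = 16.5267 / 11.2492 = 1.4691
MRP = 10.23% − 5.54% = 4.69%
E(R) = R_f + β × MRP = 5.54% + 1.4691 × 4.69% = 12.43%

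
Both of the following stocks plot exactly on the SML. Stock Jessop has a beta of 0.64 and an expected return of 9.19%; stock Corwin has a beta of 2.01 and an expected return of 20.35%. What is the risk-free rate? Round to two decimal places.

Both satisfy E(R) = R_f + β·MRP, so the slope of the SML is
MRP = (20.35% − 9.19%) / (2.01 − 0.64) = 11.16% / 1.37 = 8.1460%
R_f = E(R_Jessop) − β_Jessop·MRP = 9.19% − 0.64 × 8.1460% = 3.9766%

3.98%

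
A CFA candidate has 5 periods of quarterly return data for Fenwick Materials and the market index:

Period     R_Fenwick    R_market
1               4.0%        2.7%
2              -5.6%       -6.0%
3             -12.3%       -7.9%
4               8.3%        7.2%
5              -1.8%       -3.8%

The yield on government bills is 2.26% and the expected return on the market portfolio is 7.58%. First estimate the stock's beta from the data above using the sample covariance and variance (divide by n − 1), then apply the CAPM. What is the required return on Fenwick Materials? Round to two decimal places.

Mean R_i = (4.0 − 5.6 − 12.3 + 8.3 − 1.8) / 5 = -1.4800%
Mean R_m = (2.7 − 6.0 − 7.9 + 7.2 − 3.8) / 5 = -1.5600%
Σ(R_i − R̄_i)(R_m − R̄_m) = 196.6260  ⇒  Cov = 196.6260 / 4 = 49.1565
Σ(R_m − R̄_m)² = 159.8120  ⇒  Var(R_m) = 159.8120 / 4 = 39.9530
β = Cov / Var(R_m) = 49.1565 / 39.9530 = 1.2304
MRP = 7.58% − 2.26% = 5.32%
E(R) = R_f + β × MRP = 2.26% + 1.2304 × 5.32% = 8.81%

8.81%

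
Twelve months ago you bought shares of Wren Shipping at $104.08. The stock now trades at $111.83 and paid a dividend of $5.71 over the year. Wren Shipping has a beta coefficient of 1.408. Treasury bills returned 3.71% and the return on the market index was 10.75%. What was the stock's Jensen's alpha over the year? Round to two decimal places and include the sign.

-0.69%

Realised HPR = (P1 + D1 − P0) / P0 = (111.83 + 5.71 − 104.08) / 104.08 = 13.46 / 104.08 = 12.9324%
MRP = 10.75% − 3.71% = 7.04%
CAPM required = R_f + β·MRP = 3.71% + 1.408 × 7.04% = 13.62232%
α = realised − required = 12.9324% − 13.62232% = -0.69%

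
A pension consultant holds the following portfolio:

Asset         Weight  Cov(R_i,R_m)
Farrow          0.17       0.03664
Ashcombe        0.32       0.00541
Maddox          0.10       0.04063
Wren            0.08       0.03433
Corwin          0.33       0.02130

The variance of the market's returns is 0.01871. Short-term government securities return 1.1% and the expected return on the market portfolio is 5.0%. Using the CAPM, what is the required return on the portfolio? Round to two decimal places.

5.64%

β_Farrow = 0.03664 / 0.01871 = 1.9583
β_Ashcombe = 0.00541 / 0.01871 = 0.2892
β_Maddox = 0.04063 / 0.01871 = 2.1716
β_Wren = 0.03433 / 0.01871 = 1.8348
β_Corwin = 0.02130 / 0.01871 = 1.1384
β_P = Σ w_i β_i = 0.17×1.9583 + 0.32×0.2892 + 0.10×2.1716 + 0.08×1.8348 + 0.33×1.1384 = 1.1651
MRP = 5.0% − 1.1% = 3.90%
E(R_P) = R_f + β_P × MRP = 1.1% + 1.1651 × 3.9% = 5.64%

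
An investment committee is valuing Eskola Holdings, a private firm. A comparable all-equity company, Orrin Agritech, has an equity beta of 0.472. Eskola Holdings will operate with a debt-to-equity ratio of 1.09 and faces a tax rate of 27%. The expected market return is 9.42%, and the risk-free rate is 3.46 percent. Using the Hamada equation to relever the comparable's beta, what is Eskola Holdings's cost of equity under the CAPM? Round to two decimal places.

β_L = β_U × [1 + (1 − t)(D/E)] = 0.472 × [1 + (1 − 0.27) × 1.09]
    = 0.472 × [1 + 0.73 × 1.09] = 0.472 × 1.7957 = 0.8476
MRP = 9.42% − 3.46% = 5.96%
E(R) = R_f + β_L × MRP = 3.46% + 0.8476 × 5.96% = 8.51%

8.51%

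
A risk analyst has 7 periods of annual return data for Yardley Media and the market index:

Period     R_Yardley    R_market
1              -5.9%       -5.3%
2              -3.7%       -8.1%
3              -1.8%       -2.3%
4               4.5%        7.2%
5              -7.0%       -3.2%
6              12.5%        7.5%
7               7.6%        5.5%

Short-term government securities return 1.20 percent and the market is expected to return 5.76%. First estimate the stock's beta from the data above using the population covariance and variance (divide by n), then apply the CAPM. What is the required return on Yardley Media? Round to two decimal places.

5.89%

Mean R_i = (-5.9 − 3.7 − 1.8 + 4.5 − 7.0 + 12.5 + 7.6) / 7 = 0.8857%
Mean R_m = (-5.3 − 8.1 − 2.3 + 7.2 − 3.2 + 7.5 + 5.5) / 7 = 0.1857%
Σ(R_i − R̄_i)(R_m − R̄_m) = 254.5786  ⇒  Cov = 254.5786 / 7 = 36.3684
Σ(R_m − R̄_m)² = 247.3286  ⇒  Var(R_m) = 247.3286 / 7 = 35.3327
β = Cov / Var(R_m) = 36.3684 / 35.3327 = 1.0293
MRP = 5.76% − 1.20% = 4.56%
E(R) = R_f + β × MRP = 1.20% + 1.0293 × 4.56% = 5.89%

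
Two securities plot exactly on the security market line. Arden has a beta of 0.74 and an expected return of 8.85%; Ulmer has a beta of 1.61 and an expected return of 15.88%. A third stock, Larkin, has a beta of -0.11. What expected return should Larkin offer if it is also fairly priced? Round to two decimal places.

MRP (SML slope) = (15.88% − 8.85%) / (1.61 − 0.74) = 7.03% / 0.87 = 8.0805%
R_f (intercept) = 8.85% − 0.74 × 8.0805% = 2.8704%
E(R_Larkin) = R_f + β × MRP = 2.8704% + -0.11 × 8.0805% = 1.98%

1.98%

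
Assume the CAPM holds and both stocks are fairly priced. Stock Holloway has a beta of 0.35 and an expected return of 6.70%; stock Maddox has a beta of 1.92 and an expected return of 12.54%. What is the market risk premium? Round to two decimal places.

Both satisfy E(R) = R_f + β·MRP, so the slope of the SML is
MRP = (12.54% − 6.70%) / (1.92 − 0.35) = 5.84% / 1.57 = 3.7197%

3.72%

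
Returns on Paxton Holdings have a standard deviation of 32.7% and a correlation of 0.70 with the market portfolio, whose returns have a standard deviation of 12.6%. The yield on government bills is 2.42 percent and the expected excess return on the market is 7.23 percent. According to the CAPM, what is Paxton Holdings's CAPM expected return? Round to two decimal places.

15.55%

β = ρ × σ_i / σ_m = 0.70 × 32.7% / 12.6% = 1.8167
E(R) = 2.42% + 1.8167 × 7.23% = 15.55%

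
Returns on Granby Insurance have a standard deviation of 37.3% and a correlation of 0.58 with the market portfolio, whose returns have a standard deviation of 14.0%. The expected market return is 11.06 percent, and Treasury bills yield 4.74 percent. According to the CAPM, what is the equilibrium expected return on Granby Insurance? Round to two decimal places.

β = ρ × σ_i / σ_m = 0.58 × 37.3% / 14.0% = 1.5453
MRP = 11.06% − 4.74% = 6.32%
E(R) = 4.74% + 1.5453 × 6.32% = 14.51%

14.51%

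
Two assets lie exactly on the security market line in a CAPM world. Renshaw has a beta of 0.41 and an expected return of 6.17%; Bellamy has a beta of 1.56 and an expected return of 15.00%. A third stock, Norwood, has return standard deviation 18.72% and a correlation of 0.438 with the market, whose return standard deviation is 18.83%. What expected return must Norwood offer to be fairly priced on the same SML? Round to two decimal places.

6.37%

MRP = (15.00% − 6.17%) / (1.56 − 0.41) = 7.6783%
R_f = 6.17% − 0.41 × 7.6783% = 3.0219%
β_Norwood = ρ·σ_i/σ_m = 0.438 × 18.72 / 18.83 = 0.4354
E(R_Norwood) = R_f + β × MRP = 3.0219% + 0.4354 × 7.6783% = 6.37%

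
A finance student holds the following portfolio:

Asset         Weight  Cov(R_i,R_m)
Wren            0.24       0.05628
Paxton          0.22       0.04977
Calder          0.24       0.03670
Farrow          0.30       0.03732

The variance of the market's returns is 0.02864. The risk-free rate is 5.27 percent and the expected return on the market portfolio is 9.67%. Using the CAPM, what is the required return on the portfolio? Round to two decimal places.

β_Wren = 0.05628 / 0.02864 = 1.9651
β_Paxton = 0.04977 / 0.02864 = 1.7378
β_Calder = 0.03670 / 0.02864 = 1.2814
β_Farrow = 0.03732 / 0.02864 = 1.3031
β_P = Σ w_i β_i = 0.24×1.9651 + 0.22×1.7378 + 0.24×1.2814 + 0.30×1.3031 = 1.5524
MRP = 9.67% − 5.27% = 4.40%
E(R_P) = R_f + β_P × MRP = 5.27% + 1.5524 × 4.40% = 12.10%

12.10%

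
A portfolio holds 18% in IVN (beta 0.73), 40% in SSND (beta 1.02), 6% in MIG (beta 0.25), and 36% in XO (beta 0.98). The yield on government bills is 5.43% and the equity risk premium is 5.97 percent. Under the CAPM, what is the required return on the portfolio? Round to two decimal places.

β_P = Σ w_i β_i = 0.18×0.73 + 0.40×1.02 + 0.06×0.25 + 0.36×0.98 = 0.9072
E(R_P) = R_f + β_P × MRP = 5.43% + 0.9072 × 5.97% = 10.85%

10.85%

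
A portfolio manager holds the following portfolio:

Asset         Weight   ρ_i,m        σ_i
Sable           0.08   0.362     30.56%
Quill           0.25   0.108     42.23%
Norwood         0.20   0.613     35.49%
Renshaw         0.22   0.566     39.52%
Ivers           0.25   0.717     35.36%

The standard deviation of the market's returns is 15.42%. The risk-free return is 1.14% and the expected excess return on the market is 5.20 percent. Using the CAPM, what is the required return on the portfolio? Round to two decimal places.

7.09%

β_Sable = 0.362 × 30.56% / 15.42% = 0.7174
β_Quill = 0.108 × 42.23% / 15.42% = 0.2958
β_Norwood = 0.613 × 35.49% / 15.42% = 1.4109
β_Renshaw = 0.566 × 39.52% / 15.42% = 1.4506
β_Ivers = 0.717 × 35.36% / 15.42% = 1.6442
β_P = Σ w_i β_i = 0.08×0.7174 + 0.25×0.2958 + 0.20×1.4109 + 0.22×1.4506 + 0.25×1.6442 = 1.1437
E(R_P) = R_f + β_P × MRP = 1.14% + 1.1437 × 5.20% = 7.09%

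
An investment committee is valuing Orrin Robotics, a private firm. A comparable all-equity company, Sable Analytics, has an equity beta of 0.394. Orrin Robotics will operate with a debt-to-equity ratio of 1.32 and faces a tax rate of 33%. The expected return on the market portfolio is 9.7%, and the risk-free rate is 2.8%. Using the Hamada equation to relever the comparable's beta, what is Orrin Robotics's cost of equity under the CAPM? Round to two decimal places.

β_L = β_U × [1 + (1 − t)(D/E)] = 0.394 × [1 + (1 − 0.33) × 1.32]
    = 0.394 × [1 + 0.67 × 1.32] = 0.394 × 1.8844 = 0.7425
MRP = 9.7% − 2.8% = 6.90%
E(R) = R_f + β_L × MRP = 2.8% + 0.7425 × 6.9% = 7.92%

7.92%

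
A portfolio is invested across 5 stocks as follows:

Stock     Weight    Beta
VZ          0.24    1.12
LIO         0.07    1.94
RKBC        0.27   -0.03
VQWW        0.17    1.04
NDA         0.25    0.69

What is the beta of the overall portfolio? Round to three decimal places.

β_P = Σ w_i β_i = 0.24×1.12 + 0.07×1.94 + 0.27×-0.03 + 0.17×1.04 + 0.25×0.69 = 0.7458

0.746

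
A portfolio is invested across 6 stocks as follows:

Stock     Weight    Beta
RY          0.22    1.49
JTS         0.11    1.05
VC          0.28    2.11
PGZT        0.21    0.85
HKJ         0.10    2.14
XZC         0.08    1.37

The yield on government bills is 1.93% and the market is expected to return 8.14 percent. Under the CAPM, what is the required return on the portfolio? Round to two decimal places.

11.47%

β_P = Σ w_i β_i = 0.22×1.49 + 0.11×1.05 + 0.28×2.11 + 0.21×0.85 + 0.10×2.14 + 0.08×1.37 = 1.5362
MRP = 8.14% − 1.93% = 6.21%
E(R_P) = R_f + β_P × MRP = 1.93% + 1.5362 × 6.21% = 11.47%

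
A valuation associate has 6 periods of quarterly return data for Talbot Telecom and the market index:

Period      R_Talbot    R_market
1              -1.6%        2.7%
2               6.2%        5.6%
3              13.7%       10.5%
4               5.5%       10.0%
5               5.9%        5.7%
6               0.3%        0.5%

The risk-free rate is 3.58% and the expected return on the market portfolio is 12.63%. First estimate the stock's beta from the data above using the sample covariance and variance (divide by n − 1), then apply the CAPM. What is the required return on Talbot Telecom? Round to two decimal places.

Mean R_i = (-1.6 + 6.2 + 13.7 + 5.5 + 5.9 + 0.3) / 6 = 5.0000%
Mean R_m = (2.7 + 5.6 + 10.5 + 10.0 + 5.7 + 0.5) / 6 = 5.8333%
Σ(R_i − R̄_i)(R_m − R̄_m) = 88.0300  ⇒  Cov = 88.0300 / 5 = 17.6060
Σ(R_m − R̄_m)² = 77.4733  ⇒  Var(R_m) = 77.4733 / 5 = 15.4947
β = Cov / Var(R_m) = 17.6060 / 15.4947 = 1.1363
MRP = 12.63% − 3.58% = 9.05%
E(R) = R_f + β × MRP = 3.58% + 1.1363 × 9.05% = 13.86%

13.86%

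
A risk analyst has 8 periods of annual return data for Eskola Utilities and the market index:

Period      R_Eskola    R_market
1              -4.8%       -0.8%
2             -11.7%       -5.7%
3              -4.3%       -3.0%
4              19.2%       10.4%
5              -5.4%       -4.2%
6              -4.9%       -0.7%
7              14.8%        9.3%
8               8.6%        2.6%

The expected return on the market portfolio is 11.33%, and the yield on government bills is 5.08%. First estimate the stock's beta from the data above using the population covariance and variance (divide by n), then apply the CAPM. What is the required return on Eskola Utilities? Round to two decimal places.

16.35%

Mean R_i = (-4.8 − 11.7 − 4.3 + 19.2 − 5.4 − 4.9 + 14.8 + 8.6) / 8 = 1.4375%
Mean R_m = (-0.8 − 5.7 − 3.0 + 10.4 − 4.2 − 0.7 + 9.3 + 2.6) / 8 = 0.9875%
Σ(R_i − R̄_i)(R_m − R̄_m) = 457.8638  ⇒  Cov = 457.8638 / 8 = 57.2330
Σ(R_m − R̄_m)² = 253.8688  ⇒  Var(R_m) = 253.8688 / 8 = 31.7336
β = Cov / Var(R_m) = 57.2330 / 31.7336 = 1.8035
MRP = 11.33% − 5.08% = 6.25%
E(R) = R_f + β × MRP = 5.08% + 1.8035 × 6.25% = 16.35%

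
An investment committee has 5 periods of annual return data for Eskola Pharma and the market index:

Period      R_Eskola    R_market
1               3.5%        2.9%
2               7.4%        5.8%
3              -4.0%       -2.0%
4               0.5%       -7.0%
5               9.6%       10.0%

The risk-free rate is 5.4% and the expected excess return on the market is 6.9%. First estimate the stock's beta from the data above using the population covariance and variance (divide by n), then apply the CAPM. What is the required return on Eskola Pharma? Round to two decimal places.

Mean R_i = (3.5 + 7.4 − 4.0 + 0.5 + 9.6) / 5 = 3.4000%
Mean R_m = (2.9 + 5.8 − 2.0 − 7.0 + 10.0) / 5 = 1.9400%
Σ(R_i − R̄_i)(R_m − R̄_m) = 120.5900  ⇒  Cov = 120.5900 / 5 = 24.1180
Σ(R_m − R̄_m)² = 176.2320  ⇒  Var(R_m) = 176.2320 / 5 = 35.2464
β = Cov / Var(R_m) = 24.1180 / 35.2464 = 0.6843
E(R) = R_f + β × MRP = 5.4% + 0.6843 × 6.9% = 10.12%

10.12%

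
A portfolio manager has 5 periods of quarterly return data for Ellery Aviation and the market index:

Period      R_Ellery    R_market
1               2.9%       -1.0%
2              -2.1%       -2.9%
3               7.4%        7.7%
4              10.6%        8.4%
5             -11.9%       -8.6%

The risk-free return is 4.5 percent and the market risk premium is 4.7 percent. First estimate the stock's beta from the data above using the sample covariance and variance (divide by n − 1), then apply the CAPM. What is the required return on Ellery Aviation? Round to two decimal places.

10.00%

Mean R_i = (2.9 − 2.1 + 7.4 + 10.6 − 11.9) / 5 = 1.3800%
Mean R_m = (-1.0 − 2.9 + 7.7 + 8.4 − 8.6) / 5 = 0.7200%
Σ(R_i − R̄_i)(R_m − R̄_m) = 246.5820  ⇒  Cov = 246.5820 / 4 = 61.6455
Σ(R_m − R̄_m)² = 210.6280  ⇒  Var(R_m) = 210.6280 / 4 = 52.6570
β = Cov / Var(R_m) = 61.6455 / 52.6570 = 1.1707
E(R) = R_f + β × MRP = 4.5% + 1.1707 × 4.7% = 10.00%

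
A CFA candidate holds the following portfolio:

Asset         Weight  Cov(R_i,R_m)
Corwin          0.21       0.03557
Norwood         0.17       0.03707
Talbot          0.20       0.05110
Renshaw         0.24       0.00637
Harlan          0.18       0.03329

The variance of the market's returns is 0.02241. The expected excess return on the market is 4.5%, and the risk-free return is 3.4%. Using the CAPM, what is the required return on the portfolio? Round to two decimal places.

β_Corwin = 0.03557 / 0.02241 = 1.5872
β_Norwood = 0.03707 / 0.02241 = 1.6542
β_Talbot = 0.05110 / 0.02241 = 2.2802
β_Renshaw = 0.00637 / 0.02241 = 0.2842
β_Harlan = 0.03329 / 0.02241 = 1.4855
β_P = Σ w_i β_i = 0.21×1.5872 + 0.17×1.6542 + 0.20×2.2802 + 0.24×0.2842 + 0.18×1.4855 = 1.4062
E(R_P) = R_f + β_P × MRP = 3.4% + 1.4062 × 4.5% = 9.73%

9.73%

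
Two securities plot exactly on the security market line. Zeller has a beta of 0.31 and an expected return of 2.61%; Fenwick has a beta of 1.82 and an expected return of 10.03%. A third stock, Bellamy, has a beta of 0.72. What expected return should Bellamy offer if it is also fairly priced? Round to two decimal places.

4.62%

MRP (SML slope) = (10.03% − 2.61%) / (1.82 − 0.31) = 7.42% / 1.51 = 4.9139%
R_f (intercept) = 2.61% − 0.31 × 4.9139% = 1.0867%
E(R_Bellamy) = R_f + β × MRP = 1.0867% + 0.72 × 4.9139% = 4.62%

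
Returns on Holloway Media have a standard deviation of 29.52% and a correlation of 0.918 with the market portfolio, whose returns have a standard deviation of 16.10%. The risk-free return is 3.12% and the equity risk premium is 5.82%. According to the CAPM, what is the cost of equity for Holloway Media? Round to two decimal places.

12.92%

β = ρ × σ_i / σ_m = 0.918 × 29.52% / 16.10% = 1.6832
E(R) = 3.12% + 1.6832 × 5.82% = 12.92%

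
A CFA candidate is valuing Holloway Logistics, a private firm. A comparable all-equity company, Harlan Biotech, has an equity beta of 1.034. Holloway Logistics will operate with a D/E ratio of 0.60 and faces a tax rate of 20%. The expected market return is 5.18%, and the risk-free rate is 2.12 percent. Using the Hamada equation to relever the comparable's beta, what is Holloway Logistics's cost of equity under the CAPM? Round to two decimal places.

6.80%

β_L = β_U × [1 + (1 − t)(D/E)] = 1.034 × [1 + (1 − 0.20) × 0.60]
    = 1.034 × [1 + 0.80 × 0.60] = 1.034 × 1.4800 = 1.5303
MRP = 5.18% − 2.12% = 3.06%
E(R) = R_f + β_L × MRP = 2.12% + 1.5303 × 3.06% = 6.80%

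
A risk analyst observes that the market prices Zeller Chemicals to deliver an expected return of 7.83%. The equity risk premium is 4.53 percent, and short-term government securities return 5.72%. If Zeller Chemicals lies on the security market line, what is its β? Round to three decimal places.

β = (E(R) − R_f) / MRP = (7.83% − 5.72%) / 4.53% = 2.11% / 4.53% = 0.466

0.466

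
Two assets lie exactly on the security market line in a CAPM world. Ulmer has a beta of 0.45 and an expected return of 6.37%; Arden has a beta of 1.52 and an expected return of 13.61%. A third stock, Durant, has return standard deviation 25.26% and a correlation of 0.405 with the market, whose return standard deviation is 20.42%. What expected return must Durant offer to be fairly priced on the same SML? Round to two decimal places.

MRP = (13.61% − 6.37%) / (1.52 − 0.45) = 6.7664%
R_f = 6.37% − 0.45 × 6.7664% = 3.3251%
β_Durant = ρ·σ_i/σ_m = 0.405 × 25.26 / 20.42 = 0.5010
E(R_Durant) = R_f + β × MRP = 3.3251% + 0.5010 × 6.7664% = 6.72%

6.72%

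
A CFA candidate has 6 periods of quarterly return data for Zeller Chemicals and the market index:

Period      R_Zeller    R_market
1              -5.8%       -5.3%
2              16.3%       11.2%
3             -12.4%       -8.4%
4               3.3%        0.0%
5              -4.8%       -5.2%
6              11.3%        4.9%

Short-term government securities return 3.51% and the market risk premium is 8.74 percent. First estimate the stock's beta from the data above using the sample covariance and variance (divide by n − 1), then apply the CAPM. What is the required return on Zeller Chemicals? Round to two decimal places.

Mean R_i = (-5.8 + 16.3 − 12.4 + 3.3 − 4.8 + 11.3) / 6 = 1.3167%
Mean R_m = (-5.3 + 11.2 − 8.4 + 0.0 − 5.2 + 4.9) / 6 = -0.4667%
Σ(R_i − R̄_i)(R_m − R̄_m) = 401.4767  ⇒  Cov = 401.4767 / 5 = 80.2953
Σ(R_m − R̄_m)² = 273.8333  ⇒  Var(R_m) = 273.8333 / 5 = 54.7667
β = Cov / Var(R_m) = 80.2953 / 54.7667 = 1.4661
E(R) = R_f + β × MRP = 3.51% + 1.4661 × 8.74% = 16.32%

16.32%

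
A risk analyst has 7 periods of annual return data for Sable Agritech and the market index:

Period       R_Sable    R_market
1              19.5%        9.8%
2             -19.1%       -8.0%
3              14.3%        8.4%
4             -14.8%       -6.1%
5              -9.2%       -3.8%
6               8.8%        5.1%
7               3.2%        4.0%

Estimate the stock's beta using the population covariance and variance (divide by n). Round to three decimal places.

Mean R_i = (19.5 − 19.1 + 14.3 − 14.8 − 9.2 + 8.8 + 3.2) / 7 = 0.3857%
Mean R_m = (9.8 − 8.0 + 8.4 − 6.1 − 3.8 + 5.1 + 4.0) / 7 = 1.3429%
Σ(R_i − R̄_i)(R_m − R̄_m) = 643.3143  ⇒  Cov = 643.3143 / 7 = 91.9020
Σ(R_m − R̄_m)² = 311.6371  ⇒  Var(R_m) = 311.6371 / 7 = 44.5196
β = Cov / Var(R_m) = 91.9020 / 44.5196 = 2.0643

2.064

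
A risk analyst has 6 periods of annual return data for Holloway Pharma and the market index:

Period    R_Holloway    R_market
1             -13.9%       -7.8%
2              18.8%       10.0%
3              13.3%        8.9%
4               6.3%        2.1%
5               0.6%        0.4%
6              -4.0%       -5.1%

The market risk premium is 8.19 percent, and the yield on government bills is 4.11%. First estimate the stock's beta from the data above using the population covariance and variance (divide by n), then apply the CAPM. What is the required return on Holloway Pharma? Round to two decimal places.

17.37%

Mean R_i = (-13.9 + 18.8 + 13.3 + 6.3 + 0.6 − 4.0) / 6 = 3.5167%
Mean R_m = (-7.8 + 10.0 + 8.9 + 2.1 + 0.4 − 5.1) / 6 = 1.4167%
Σ(R_i − R̄_i)(R_m − R̄_m) = 418.7683  ⇒  Cov = 418.7683 / 6 = 69.7947
Σ(R_m − R̄_m)² = 258.5883  ⇒  Var(R_m) = 258.5883 / 6 = 43.0981
β = Cov / Var(R_m) = 69.7947 / 43.0981 = 1.6194
E(R) = R_f + β × MRP = 4.11% + 1.6194 × 8.19% = 17.37%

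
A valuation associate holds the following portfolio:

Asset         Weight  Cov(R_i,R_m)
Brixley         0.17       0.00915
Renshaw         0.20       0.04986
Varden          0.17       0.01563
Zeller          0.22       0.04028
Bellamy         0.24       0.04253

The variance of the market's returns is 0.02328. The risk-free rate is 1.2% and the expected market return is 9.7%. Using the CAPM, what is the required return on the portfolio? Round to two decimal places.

β_Brixley = 0.00915 / 0.02328 = 0.3930
β_Renshaw = 0.04986 / 0.02328 = 2.1418
β_Varden = 0.01563 / 0.02328 = 0.6714
β_Zeller = 0.04028 / 0.02328 = 1.7302
β_Bellamy = 0.04253 / 0.02328 = 1.8269
β_P = Σ w_i β_i = 0.17×0.3930 + 0.20×2.1418 + 0.17×0.6714 + 0.22×1.7302 + 0.24×1.8269 = 1.4284
MRP = 9.7% − 1.2% = 8.50%
E(R_P) = R_f + β_P × MRP = 1.2% + 1.4284 × 8.5% = 13.34%

13.34%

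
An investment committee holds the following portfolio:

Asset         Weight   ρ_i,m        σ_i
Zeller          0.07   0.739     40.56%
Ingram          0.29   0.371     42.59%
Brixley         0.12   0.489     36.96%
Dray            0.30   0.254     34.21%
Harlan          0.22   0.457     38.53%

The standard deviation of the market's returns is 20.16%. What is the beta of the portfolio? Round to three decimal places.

0.760

β_Zeller = 0.739 × 40.56% / 20.16% = 1.4868
β_Ingram = 0.371 × 42.59% / 20.16% = 0.7838
β_Brixley = 0.489 × 36.96% / 20.16% = 0.8965
β_Dray = 0.254 × 34.21% / 20.16% = 0.4310
β_Harlan = 0.457 × 38.53% / 20.16% = 0.8734
β_P = Σ w_i β_i = 0.07×1.4868 + 0.29×0.7838 + 0.12×0.8965 + 0.30×0.4310 + 0.22×0.8734 = 0.7604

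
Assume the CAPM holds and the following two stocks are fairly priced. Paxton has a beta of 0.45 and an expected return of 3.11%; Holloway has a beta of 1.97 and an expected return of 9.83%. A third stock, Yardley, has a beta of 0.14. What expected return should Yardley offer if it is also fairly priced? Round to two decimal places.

MRP (SML slope) = (9.83% − 3.11%) / (1.97 − 0.45) = 6.72% / 1.52 = 4.4211%
R_f (intercept) = 3.11% − 0.45 × 4.4211% = 1.1205%
E(R_Yardley) = R_f + β × MRP = 1.1205% + 0.14 × 4.4211% = 1.74%

1.74%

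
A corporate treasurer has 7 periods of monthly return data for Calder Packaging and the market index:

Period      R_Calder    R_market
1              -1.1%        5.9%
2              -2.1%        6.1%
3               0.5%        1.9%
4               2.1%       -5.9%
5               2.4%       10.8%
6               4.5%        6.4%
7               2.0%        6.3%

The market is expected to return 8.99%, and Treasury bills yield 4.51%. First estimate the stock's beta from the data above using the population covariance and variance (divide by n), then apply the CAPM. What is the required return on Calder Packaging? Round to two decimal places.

4.49%

Mean R_i = (-1.1 − 2.1 + 0.5 + 2.1 + 2.4 + 4.5 + 2.0) / 7 = 1.1857%
Mean R_m = (5.9 + 6.1 + 1.9 − 5.9 + 10.8 + 6.4 + 6.3) / 7 = 4.5000%
Σ(R_i − R̄_i)(R_m − R̄_m) = -0.7700  ⇒  Cov = -0.7700 / 7 = -0.1100
Σ(R_m − R̄_m)² = 165.9800  ⇒  Var(R_m) = 165.9800 / 7 = 23.7114
β = Cov / Var(R_m) = -0.1100 / 23.7114 = -0.0046
MRP = 8.99% − 4.51% = 4.48%
E(R) = R_f + β × MRP = 4.51% + -0.0046 × 4.48% = 4.49%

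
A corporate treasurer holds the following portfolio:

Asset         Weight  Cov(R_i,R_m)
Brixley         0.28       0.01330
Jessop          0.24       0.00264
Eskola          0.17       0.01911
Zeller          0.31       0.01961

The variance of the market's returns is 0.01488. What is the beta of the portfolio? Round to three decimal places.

0.920

β_Brixley = 0.01330 / 0.01488 = 0.8938
β_Jessop = 0.00264 / 0.01488 = 0.1774
β_Eskola = 0.01911 / 0.01488 = 1.2843
β_Zeller = 0.01961 / 0.01488 = 1.3179
β_P = Σ w_i β_i = 0.28×0.8938 + 0.24×0.1774 + 0.17×1.2843 + 0.31×1.3179 = 0.9197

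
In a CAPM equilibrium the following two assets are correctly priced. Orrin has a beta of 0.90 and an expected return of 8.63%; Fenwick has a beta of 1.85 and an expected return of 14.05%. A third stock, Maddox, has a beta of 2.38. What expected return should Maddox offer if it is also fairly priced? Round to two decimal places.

17.07%

MRP (SML slope) = (14.05% − 8.63%) / (1.85 − 0.90) = 5.42% / 0.95 = 5.7053%
R_f (intercept) = 8.63% − 0.90 × 5.7053% = 3.4952%
E(R_Maddox) = R_f + β × MRP = 3.4952% + 2.38 × 5.7053% = 17.07%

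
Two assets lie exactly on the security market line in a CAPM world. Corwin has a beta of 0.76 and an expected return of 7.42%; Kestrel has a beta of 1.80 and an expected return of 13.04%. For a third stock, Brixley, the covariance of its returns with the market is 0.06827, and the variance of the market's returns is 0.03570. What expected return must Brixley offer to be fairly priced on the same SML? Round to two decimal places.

MRP = (13.04% − 7.42%) / (1.80 − 0.76) = 5.4038%
R_f = 7.42% − 0.76 × 5.4038% = 3.3131%
β_Brixley = Cov / Var(R_m) = 0.06827 / 0.03570 = 1.9123
E(R_Brixley) = R_f + β × MRP = 3.3131% + 1.9123 × 5.4038% = 13.65%

13.65%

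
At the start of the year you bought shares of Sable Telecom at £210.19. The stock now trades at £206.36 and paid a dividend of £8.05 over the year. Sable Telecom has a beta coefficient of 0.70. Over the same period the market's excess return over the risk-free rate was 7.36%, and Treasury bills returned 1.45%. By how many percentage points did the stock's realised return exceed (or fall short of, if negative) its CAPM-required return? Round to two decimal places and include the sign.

Realised HPR = (P1 + D1 − P0) / P0 = (206.36 + 8.05 − 210.19) / 210.19 = 4.22 / 210.19 = 2.0077%
CAPM required = R_f + β·MRP = 1.45% + 0.70 × 7.36% = 6.6020%
α = realised − required = 2.0077% − 6.6020% = -4.59%

-4.59%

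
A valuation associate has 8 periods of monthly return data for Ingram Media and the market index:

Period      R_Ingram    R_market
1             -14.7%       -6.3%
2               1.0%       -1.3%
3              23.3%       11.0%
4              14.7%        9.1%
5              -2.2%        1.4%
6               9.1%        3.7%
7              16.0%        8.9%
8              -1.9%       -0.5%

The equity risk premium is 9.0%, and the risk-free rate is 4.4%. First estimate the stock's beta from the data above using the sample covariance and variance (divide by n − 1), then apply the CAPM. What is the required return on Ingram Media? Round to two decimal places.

Mean R_i = (-14.7 + 1.0 + 23.3 + 14.7 − 2.2 + 9.1 + 16.0 − 1.9) / 8 = 5.6625%
Mean R_m = (-6.3 − 1.3 + 11.0 + 9.1 + 1.4 + 3.7 + 8.9 − 0.5) / 8 = 3.2500%
Σ(R_i − R̄_i)(R_m − R̄_m) = 508.0950  ⇒  Cov = 508.0950 / 7 = 72.5850
Σ(R_m − R̄_m)² = 255.8000  ⇒  Var(R_m) = 255.8000 / 7 = 36.5429
β = Cov / Var(R_m) = 72.5850 / 36.5429 = 1.9863
E(R) = R_f + β × MRP = 4.4% + 1.9863 × 9.0% = 22.28%

22.28%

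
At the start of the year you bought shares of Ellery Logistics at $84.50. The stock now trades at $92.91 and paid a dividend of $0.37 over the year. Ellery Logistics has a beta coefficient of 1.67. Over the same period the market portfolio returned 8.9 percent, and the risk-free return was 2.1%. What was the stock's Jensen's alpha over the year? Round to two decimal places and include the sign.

-3.07%

Realised HPR = (P1 + D1 − P0) / P0 = (92.91 + 0.37 − 84.50) / 84.50 = 8.78 / 84.50 = 10.3905%
MRP = 8.9% − 2.1% = 6.80%
CAPM required = R_f + β·MRP = 2.1% + 1.67 × 6.8% = 13.4560%
α = realised − required = 10.3905% − 13.4560% = -3.07%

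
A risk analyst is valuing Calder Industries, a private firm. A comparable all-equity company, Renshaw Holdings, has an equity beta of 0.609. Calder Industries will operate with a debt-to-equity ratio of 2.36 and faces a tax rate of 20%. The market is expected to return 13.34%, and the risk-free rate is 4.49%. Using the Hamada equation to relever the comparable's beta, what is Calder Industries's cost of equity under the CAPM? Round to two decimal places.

β_L = β_U × [1 + (1 − t)(D/E)] = 0.609 × [1 + (1 − 0.20) × 2.36]
    = 0.609 × [1 + 0.80 × 2.36] = 0.609 × 2.8880 = 1.7588
MRP = 13.34% − 4.49% = 8.85%
E(R) = R_f + β_L × MRP = 4.49% + 1.7588 × 8.85% = 20.06%

20.06%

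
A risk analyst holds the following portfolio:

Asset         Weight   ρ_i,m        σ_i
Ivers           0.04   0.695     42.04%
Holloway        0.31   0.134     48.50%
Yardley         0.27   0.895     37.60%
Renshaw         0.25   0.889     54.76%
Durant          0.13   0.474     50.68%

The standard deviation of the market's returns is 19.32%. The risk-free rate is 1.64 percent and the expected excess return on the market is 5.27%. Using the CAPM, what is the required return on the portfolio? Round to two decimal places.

β_Ivers = 0.695 × 42.04% / 19.32% = 1.5123
β_Holloway = 0.134 × 48.50% / 19.32% = 0.3364
β_Yardley = 0.895 × 37.60% / 19.32% = 1.7418
β_Renshaw = 0.889 × 54.76% / 19.32% = 2.5198
β_Durant = 0.474 × 50.68% / 19.32% = 1.2434
β_P = Σ w_i β_i = 0.04×1.5123 + 0.31×0.3364 + 0.27×1.7418 + 0.25×2.5198 + 0.13×1.2434 = 1.4267
E(R_P) = R_f + β_P × MRP = 1.64% + 1.4267 × 5.27% = 9.16%

9.16%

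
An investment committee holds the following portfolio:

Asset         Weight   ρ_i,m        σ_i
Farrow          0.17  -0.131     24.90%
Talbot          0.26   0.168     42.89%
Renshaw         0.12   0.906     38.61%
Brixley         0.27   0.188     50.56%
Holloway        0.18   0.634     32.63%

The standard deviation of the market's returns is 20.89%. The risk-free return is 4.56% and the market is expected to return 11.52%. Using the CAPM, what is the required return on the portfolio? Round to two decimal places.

β_Farrow = -0.131 × 24.90% / 20.89% = -0.1561
β_Talbot = 0.168 × 42.89% / 20.89% = 0.3449
β_Renshaw = 0.906 × 38.61% / 20.89% = 1.6745
β_Brixley = 0.188 × 50.56% / 20.89% = 0.4550
β_Holloway = 0.634 × 32.63% / 20.89% = 0.9903
β_P = Σ w_i β_i = 0.17×-0.1561 + 0.26×0.3449 + 0.12×1.6745 + 0.27×0.4550 + 0.18×0.9903 = 0.5652
MRP = 11.52% − 4.56% = 6.96%
E(R_P) = R_f + β_P × MRP = 4.56% + 0.5652 × 6.96% = 8.49%

8.49%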